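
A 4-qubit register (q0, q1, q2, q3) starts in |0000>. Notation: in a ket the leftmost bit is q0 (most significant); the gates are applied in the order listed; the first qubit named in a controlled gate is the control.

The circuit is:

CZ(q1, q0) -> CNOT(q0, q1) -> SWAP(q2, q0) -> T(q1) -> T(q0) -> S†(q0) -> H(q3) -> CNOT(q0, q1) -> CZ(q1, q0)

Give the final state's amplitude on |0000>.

The final state's coefficient on |0000> equals sqrt(2)/2.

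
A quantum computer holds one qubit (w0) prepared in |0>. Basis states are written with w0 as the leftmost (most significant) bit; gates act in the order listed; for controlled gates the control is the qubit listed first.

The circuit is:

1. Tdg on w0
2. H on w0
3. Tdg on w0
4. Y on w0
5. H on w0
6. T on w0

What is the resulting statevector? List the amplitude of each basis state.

The resulting statevector has amplitude -exp(I*pi/4)/2 + I/2 on |0>, -I/2 - exp(3*I*pi/4)/2 on |1>.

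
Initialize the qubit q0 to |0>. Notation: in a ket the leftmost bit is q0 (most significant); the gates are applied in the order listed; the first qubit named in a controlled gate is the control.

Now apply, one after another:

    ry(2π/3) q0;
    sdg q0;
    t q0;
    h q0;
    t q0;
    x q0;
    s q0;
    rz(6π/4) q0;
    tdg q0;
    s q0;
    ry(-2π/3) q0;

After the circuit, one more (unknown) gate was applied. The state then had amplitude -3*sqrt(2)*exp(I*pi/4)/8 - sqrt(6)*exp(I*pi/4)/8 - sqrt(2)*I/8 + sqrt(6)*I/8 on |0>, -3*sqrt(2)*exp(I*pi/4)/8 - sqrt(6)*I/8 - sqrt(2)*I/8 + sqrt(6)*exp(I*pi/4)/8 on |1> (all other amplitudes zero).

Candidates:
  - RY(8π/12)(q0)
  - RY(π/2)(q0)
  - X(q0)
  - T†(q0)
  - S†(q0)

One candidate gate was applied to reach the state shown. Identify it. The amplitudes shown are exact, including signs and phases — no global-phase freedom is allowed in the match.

It was X(q0) that produced the state shown.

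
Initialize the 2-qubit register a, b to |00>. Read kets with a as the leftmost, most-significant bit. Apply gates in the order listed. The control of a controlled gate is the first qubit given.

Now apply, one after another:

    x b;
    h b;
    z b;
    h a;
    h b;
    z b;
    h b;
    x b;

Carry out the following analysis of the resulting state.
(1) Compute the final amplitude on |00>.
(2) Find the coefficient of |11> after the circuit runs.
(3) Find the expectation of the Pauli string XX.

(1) |00> carries amplitude 1/2 in the final state.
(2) The amplitude on |11> is 1/2.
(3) In the final state, XX has expectation 1.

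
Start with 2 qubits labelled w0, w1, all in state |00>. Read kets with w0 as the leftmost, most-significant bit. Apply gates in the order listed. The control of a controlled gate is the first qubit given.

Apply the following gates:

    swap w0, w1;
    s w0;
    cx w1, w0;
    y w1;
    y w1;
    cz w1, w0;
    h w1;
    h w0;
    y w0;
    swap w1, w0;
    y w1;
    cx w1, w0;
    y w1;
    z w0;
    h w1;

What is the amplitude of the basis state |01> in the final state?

|01> carries amplitude -sqrt(2)*I/2 in the final state.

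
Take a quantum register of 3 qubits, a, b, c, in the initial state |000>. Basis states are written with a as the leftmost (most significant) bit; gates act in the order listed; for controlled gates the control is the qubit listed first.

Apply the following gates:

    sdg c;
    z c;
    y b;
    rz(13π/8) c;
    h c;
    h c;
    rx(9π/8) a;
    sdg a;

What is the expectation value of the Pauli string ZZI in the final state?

The observable ZZI averages to sqrt(sqrt(2) + 2)/2. Key observation: gates 5-6 undo each other exactly, leaving only the rest of the circuit to track.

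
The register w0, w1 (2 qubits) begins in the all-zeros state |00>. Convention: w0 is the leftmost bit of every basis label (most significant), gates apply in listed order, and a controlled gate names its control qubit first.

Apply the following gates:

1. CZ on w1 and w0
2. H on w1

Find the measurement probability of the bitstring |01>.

A full measurement returns |01> with probability 1/2.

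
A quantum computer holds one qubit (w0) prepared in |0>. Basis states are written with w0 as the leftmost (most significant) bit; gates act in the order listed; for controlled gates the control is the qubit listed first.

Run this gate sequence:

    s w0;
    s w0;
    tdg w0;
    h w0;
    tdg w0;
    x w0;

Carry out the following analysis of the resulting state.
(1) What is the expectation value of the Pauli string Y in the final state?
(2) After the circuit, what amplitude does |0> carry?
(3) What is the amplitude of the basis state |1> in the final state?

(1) The expectation value of Y is sqrt(2)/2.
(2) The final state's coefficient on |0> equals -sqrt(2)*exp(3*I*pi/4)/2.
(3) The final state's coefficient on |1> equals sqrt(2)/2.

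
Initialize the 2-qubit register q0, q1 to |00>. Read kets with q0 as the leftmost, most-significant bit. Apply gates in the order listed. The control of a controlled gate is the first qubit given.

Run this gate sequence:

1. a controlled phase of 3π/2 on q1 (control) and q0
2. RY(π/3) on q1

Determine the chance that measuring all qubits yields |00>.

A full measurement returns |00> with probability 3/4.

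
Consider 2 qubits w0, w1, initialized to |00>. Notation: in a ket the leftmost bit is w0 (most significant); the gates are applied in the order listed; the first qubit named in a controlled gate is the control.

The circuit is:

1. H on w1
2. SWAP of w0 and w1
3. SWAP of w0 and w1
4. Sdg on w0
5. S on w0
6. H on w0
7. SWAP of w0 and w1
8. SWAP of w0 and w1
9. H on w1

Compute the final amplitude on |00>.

The final state's coefficient on |00> equals sqrt(2)/2.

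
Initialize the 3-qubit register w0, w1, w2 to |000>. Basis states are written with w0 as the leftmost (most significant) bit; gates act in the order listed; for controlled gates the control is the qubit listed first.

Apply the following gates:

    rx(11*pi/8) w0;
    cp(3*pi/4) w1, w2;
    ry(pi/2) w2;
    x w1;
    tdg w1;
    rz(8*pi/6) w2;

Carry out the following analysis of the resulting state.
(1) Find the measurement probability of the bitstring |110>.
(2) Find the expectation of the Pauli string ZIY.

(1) A full measurement returns |110> with probability sqrt(2 - sqrt(2))/8 + 1/4.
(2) In the final state, ZIY has expectation sqrt(6 - 3*sqrt(2))/4.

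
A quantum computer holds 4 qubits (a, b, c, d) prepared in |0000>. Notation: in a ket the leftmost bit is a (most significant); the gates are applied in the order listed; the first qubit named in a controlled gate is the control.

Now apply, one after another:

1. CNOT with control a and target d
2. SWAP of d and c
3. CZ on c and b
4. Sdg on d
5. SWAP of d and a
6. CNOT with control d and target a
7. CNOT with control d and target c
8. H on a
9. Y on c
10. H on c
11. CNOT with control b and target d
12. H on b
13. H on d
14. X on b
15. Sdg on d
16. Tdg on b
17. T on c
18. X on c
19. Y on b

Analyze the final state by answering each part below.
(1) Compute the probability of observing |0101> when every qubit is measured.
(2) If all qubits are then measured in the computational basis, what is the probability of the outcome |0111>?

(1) A full measurement returns |0101> with probability 1/16.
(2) A full measurement returns |0111> with probability 1/16.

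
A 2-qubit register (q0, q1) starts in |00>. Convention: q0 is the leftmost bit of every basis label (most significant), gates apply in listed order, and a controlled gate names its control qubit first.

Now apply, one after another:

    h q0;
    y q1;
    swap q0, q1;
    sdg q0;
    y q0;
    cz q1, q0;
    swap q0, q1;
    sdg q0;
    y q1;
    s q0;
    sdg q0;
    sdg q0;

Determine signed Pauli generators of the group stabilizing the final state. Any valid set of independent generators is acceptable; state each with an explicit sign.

The final state is stabilized by the group generated by -XI, -IZ; other independent generating sets are equally valid. Key observation: gates 10-11 undo each other exactly, leaving only the rest of the circuit to track.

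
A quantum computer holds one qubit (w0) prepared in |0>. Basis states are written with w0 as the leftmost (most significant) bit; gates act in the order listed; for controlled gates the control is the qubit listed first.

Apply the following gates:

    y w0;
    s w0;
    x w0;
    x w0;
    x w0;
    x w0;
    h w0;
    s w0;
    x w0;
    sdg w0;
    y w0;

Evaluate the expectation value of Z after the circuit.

The observable Z averages to 0.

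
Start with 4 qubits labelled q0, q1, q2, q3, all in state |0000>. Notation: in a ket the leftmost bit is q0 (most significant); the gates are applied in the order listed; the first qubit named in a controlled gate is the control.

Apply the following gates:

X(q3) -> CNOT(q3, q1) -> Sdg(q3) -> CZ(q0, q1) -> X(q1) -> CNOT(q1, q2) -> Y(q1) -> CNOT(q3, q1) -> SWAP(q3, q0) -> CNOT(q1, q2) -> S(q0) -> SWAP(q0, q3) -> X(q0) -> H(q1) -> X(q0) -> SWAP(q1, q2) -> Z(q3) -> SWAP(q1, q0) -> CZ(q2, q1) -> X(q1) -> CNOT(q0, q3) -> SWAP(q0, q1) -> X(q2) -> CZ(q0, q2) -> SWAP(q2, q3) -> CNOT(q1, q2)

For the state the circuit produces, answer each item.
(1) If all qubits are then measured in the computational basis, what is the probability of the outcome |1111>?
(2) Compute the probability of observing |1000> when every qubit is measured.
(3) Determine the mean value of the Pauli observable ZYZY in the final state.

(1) The probability of measuring |1111> is 0.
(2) A full measurement returns |1000> with probability 0.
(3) The observable ZYZY averages to 0.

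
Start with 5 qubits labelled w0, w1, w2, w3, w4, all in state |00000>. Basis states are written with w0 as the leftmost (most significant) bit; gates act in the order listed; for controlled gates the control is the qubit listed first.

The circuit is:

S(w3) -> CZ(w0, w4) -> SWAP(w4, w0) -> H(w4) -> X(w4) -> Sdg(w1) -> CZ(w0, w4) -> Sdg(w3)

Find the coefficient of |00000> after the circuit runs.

The final state's coefficient on |00000> equals sqrt(2)/2.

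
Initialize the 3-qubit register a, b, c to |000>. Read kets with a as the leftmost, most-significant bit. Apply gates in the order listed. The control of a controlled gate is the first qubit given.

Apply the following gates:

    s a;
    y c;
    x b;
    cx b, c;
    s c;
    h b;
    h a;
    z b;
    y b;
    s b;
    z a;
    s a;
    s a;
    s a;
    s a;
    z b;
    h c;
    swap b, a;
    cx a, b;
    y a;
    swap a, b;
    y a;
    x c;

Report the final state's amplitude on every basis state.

After the circuit, the state carries amplitude -sqrt(2)*I/4 on |000>, -sqrt(2)*I/4 on |001>, -sqrt(2)/4 on |010>, -sqrt(2)/4 on |011>, -sqrt(2)*I/4 on |100>, -sqrt(2)*I/4 on |101>, -sqrt(2)/4 on |110>, -sqrt(2)/4 on |111>.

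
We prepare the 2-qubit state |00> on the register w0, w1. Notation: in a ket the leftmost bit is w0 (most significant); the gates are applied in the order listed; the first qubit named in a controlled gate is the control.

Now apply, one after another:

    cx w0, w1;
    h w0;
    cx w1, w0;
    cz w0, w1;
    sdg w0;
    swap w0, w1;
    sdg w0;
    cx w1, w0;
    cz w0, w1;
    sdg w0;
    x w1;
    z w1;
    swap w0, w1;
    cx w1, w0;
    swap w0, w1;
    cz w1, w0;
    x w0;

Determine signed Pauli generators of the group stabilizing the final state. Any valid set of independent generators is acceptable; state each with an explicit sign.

One valid set of independent stabilizer generators is +XI, -IZ (any independent generating set of the same group is equally correct).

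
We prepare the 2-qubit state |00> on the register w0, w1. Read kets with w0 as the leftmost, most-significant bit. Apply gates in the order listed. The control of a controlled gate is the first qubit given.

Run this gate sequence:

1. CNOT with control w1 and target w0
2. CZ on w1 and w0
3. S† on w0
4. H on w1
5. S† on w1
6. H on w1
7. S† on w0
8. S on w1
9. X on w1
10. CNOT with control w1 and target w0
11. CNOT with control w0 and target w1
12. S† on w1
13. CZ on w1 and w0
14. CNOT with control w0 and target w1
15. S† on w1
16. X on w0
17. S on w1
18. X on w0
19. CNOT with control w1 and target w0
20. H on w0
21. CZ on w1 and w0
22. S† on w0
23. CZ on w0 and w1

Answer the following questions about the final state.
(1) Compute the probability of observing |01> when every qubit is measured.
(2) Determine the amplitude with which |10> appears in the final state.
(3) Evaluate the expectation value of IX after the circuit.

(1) The probability of measuring |01> is 1/4.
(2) The final state's coefficient on |10> equals sqrt(2)*(1 + I)/4.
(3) The expectation value of IX is -1.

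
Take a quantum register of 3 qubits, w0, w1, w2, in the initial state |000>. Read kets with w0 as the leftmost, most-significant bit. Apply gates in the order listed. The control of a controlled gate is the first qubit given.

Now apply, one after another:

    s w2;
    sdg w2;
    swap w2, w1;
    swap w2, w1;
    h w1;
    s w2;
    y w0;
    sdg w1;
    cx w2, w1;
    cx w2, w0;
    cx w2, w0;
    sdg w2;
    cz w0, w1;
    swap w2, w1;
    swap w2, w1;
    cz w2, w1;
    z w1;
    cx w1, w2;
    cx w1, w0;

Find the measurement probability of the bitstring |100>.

The probability of measuring |100> is 1/2.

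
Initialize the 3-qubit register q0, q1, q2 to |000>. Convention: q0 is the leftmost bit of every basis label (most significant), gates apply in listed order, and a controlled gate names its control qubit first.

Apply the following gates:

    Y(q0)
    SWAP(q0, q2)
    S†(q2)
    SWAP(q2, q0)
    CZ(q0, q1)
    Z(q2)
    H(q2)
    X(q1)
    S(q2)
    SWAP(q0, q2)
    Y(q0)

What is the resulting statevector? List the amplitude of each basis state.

The final amplitudes are sqrt(2)/2 on |011>, sqrt(2)*I/2 on |111>, and 0 on every other basis state.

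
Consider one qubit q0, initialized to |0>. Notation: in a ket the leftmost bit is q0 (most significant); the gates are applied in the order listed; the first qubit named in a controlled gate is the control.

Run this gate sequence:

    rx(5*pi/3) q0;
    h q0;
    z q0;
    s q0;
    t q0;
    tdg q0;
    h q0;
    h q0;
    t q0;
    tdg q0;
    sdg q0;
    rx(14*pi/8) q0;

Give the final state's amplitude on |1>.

The final state's coefficient on |1> equals -sqrt(6*sqrt(2) + 12)/8 - sqrt(4 - 2*sqrt(2))/8 + I*sqrt(12 - 6*sqrt(2))/8 + I*sqrt(2*sqrt(2) + 4)/8. Key observation: steps 4-11 multiply out to the identity, so the circuit reduces to the remaining gates.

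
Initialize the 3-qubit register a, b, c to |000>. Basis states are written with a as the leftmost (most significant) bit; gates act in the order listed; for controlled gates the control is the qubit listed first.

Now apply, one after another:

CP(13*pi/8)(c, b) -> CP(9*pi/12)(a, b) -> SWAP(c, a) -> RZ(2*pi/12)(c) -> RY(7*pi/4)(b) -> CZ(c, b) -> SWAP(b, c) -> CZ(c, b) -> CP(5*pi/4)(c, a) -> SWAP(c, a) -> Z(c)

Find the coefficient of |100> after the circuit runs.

The amplitude on |100> is -sqrt(2 - sqrt(2))*exp(11*I*pi/12)/2.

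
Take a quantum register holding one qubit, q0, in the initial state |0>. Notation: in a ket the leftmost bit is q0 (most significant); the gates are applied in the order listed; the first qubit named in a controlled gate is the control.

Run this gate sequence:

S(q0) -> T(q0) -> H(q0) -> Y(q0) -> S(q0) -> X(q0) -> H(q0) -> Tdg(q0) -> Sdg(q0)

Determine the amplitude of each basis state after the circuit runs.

After the circuit, the state carries amplitude -1/2 - I/2 on |0>, sqrt(2)/2 on |1>.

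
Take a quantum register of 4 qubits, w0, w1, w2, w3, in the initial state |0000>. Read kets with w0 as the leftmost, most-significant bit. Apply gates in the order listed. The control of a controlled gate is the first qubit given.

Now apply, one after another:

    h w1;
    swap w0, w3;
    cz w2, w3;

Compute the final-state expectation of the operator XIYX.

The expectation value of XIYX is 0.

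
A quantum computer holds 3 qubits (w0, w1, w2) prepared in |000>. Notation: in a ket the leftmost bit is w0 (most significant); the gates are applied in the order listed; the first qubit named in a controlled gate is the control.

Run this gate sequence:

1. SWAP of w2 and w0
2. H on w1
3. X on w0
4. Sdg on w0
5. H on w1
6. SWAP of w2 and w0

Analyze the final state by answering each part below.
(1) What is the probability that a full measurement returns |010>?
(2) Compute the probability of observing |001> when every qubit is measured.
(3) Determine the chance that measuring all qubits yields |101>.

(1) The probability of measuring |010> is 0.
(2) The probability of measuring |001> is 1.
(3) A full measurement returns |101> with probability 0.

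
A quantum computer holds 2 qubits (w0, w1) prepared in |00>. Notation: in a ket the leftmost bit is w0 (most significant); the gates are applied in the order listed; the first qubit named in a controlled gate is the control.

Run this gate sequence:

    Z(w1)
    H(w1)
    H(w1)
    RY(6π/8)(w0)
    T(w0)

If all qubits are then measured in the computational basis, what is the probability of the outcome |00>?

A full measurement returns |00> with probability 1/2 - sqrt(2)/4.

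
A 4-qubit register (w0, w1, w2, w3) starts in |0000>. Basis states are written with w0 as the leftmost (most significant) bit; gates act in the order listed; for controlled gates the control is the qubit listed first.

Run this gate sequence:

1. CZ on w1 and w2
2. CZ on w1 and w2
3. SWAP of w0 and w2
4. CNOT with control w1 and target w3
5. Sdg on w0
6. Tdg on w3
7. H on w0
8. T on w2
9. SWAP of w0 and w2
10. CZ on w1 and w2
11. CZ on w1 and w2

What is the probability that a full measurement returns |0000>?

A full measurement returns |0000> with probability 1/2.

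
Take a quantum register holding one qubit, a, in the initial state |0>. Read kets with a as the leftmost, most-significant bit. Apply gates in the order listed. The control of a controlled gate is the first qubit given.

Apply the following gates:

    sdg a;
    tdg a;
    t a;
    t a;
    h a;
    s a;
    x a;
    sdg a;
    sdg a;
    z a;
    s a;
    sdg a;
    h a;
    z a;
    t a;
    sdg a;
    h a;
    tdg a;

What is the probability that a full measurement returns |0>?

A full measurement returns |0> with probability 1/2 - sqrt(2)/4.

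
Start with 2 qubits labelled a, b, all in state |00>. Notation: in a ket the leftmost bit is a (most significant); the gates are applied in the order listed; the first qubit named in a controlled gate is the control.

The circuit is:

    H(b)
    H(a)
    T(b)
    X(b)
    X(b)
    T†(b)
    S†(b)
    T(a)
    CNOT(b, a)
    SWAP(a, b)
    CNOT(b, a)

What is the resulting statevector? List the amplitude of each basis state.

After the circuit, the state carries amplitude 1/2 on |00>, -I/2 on |01>, -exp(3*I*pi/4)/2 on |10>, exp(I*pi/4)/2 on |11>. Key observation: gates 4-5 undo each other exactly, leaving only the rest of the circuit to track.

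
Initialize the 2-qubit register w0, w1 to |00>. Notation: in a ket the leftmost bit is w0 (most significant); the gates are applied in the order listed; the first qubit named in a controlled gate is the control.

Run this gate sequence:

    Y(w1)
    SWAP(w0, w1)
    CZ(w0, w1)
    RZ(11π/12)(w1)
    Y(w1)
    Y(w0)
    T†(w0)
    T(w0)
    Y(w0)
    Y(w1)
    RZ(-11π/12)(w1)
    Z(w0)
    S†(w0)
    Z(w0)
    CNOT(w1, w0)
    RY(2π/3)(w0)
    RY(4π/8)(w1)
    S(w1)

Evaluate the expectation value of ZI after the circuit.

The observable ZI averages to 1/2. Key observation: the block from step 4 through step 11 cancels to the identity and can be dropped.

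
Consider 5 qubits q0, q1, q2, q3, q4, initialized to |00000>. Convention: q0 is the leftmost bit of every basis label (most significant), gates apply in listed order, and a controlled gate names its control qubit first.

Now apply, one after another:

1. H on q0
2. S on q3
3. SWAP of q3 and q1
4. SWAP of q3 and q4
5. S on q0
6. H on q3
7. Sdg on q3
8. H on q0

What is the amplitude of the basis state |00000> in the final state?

The amplitude on |00000> is sqrt(2)*(1 + I)/4.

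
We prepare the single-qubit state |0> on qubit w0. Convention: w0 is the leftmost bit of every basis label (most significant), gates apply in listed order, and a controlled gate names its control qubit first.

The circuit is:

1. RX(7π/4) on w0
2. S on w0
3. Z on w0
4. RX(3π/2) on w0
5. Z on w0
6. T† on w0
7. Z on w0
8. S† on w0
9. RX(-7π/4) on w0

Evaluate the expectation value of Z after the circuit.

The observable Z averages to -sqrt(2)/2.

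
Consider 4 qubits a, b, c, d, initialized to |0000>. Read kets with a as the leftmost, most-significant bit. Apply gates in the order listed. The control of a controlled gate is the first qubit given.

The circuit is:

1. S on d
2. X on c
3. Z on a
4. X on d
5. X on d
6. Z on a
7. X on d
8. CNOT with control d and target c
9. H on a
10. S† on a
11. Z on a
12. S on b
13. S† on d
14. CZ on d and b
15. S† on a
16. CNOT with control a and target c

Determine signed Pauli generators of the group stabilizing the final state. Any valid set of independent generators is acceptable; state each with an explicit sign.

The final state is stabilized by the group generated by +XIXI, +ZIZI, +IZII, -IIIZ; other independent generating sets are equally valid. Key observation: steps 3-6 multiply out to the identity, so the circuit reduces to the remaining gates.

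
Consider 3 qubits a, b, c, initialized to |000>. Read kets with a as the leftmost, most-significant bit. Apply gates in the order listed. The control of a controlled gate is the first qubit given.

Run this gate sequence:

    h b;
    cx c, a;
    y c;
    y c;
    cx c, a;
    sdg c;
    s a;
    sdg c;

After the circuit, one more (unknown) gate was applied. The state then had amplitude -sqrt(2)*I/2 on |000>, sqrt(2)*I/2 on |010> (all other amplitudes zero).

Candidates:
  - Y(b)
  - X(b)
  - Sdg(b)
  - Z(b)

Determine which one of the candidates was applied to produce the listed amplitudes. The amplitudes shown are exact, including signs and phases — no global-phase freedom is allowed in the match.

It was Y(b) that produced the state shown. Key observation: gates 2-5 undo each other exactly, leaving only the rest of the circuit to track.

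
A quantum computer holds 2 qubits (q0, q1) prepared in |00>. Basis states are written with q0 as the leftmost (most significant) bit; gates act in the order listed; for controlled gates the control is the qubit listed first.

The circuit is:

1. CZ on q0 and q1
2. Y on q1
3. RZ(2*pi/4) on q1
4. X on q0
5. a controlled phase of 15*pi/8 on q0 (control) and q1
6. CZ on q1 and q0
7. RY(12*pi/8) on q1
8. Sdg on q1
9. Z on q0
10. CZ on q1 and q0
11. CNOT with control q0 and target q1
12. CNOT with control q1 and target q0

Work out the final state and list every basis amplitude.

The resulting statevector has amplitude 0 on |00>, -sqrt(2)*exp(5*I*pi/8)/2 on |01>, sqrt(2)*exp(I*pi/8)/2 on |10>, 0 on |11>.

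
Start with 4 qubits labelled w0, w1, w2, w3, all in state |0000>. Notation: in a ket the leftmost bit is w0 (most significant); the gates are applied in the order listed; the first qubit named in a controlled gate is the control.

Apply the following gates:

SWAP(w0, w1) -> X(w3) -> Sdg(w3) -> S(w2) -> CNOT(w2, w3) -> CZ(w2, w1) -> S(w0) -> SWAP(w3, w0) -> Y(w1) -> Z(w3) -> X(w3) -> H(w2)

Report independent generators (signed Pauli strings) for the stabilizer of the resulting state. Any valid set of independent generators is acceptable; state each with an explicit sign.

One valid set of independent stabilizer generators is +IIXI, -ZIII, -IZII, -IIIZ (any independent generating set of the same group is equally correct).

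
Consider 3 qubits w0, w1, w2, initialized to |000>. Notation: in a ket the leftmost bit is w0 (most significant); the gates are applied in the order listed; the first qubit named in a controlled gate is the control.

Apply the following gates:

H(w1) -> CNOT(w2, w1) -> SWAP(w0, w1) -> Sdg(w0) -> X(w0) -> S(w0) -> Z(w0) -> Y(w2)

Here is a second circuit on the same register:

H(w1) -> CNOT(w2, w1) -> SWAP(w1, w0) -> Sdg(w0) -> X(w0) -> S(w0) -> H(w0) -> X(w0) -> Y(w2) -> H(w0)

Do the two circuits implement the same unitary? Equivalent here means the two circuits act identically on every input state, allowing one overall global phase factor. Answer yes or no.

Yes: on every input state the two circuits agree up to one overall phase factor.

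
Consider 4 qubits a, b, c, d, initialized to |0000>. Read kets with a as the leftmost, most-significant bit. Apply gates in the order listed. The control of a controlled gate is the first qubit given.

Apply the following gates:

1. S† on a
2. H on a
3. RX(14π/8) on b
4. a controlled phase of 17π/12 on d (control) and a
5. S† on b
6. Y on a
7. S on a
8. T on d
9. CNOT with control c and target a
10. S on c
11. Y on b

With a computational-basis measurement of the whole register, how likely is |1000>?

Outcome |1000> occurs with probability 1/4 - sqrt(2)/8.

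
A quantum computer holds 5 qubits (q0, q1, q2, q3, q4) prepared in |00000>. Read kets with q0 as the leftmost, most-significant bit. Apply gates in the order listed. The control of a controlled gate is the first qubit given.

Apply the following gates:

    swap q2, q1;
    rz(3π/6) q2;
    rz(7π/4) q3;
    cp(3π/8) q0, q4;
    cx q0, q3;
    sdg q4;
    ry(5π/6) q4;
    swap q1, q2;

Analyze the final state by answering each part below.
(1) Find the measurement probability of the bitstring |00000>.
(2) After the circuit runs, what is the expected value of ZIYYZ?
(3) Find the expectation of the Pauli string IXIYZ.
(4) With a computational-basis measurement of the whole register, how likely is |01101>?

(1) The probability of measuring |00000> is 1/2 - sqrt(3)/4.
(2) The expectation value of ZIYYZ is 0.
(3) The observable IXIYZ averages to 0.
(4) Outcome |01101> occurs with probability 0.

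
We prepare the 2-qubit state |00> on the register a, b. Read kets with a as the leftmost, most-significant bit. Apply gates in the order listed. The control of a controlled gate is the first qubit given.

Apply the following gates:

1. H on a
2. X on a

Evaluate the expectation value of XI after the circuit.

The observable XI averages to 1.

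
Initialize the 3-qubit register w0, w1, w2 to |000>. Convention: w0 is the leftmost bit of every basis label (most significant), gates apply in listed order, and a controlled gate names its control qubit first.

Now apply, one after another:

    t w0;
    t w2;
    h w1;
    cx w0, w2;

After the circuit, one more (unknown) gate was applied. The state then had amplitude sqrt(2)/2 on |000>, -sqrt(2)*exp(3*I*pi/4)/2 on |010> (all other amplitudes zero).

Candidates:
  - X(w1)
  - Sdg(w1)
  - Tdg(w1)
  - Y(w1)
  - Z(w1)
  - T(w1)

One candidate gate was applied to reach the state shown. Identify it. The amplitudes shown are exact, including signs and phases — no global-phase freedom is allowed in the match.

It was Tdg(w1) that produced the state shown.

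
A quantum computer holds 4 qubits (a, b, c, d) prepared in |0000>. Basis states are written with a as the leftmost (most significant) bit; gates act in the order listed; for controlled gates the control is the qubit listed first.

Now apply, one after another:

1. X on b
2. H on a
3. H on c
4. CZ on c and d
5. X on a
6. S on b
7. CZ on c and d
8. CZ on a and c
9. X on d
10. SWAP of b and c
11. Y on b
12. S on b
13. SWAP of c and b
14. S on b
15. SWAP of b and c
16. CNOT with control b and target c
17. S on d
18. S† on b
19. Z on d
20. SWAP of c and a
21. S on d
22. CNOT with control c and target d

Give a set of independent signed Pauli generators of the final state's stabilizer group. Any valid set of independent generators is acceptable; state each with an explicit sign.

The stabilizer group can be generated by +XXIZ, -IZXX, -ZZII, -IIZZ, among other valid generating sets.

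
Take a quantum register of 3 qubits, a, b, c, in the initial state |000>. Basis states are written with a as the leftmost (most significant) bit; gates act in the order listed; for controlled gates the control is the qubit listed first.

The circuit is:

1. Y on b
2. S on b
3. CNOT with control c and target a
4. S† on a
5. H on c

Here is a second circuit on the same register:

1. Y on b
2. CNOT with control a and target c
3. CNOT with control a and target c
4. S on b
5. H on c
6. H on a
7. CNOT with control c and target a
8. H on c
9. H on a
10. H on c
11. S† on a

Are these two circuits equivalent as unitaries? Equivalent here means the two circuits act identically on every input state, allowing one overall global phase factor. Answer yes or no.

No: there is an input state on which the two circuits produce genuinely different outputs (not merely differing by a phase).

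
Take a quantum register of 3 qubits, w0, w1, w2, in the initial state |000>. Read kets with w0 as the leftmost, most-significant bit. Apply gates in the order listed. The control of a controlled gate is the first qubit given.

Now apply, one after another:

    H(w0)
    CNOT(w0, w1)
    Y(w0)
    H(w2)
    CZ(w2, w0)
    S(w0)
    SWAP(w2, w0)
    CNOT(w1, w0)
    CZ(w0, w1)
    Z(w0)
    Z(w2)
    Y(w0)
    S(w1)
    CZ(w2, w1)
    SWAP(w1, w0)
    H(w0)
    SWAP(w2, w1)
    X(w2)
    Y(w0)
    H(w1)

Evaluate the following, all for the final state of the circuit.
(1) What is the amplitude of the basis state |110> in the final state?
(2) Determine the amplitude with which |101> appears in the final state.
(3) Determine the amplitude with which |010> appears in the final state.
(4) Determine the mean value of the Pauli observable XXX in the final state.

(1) The amplitude on |110> is 0.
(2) The amplitude on |101> is 1/2.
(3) |010> carries amplitude -1/2 in the final state.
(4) The observable XXX averages to -1.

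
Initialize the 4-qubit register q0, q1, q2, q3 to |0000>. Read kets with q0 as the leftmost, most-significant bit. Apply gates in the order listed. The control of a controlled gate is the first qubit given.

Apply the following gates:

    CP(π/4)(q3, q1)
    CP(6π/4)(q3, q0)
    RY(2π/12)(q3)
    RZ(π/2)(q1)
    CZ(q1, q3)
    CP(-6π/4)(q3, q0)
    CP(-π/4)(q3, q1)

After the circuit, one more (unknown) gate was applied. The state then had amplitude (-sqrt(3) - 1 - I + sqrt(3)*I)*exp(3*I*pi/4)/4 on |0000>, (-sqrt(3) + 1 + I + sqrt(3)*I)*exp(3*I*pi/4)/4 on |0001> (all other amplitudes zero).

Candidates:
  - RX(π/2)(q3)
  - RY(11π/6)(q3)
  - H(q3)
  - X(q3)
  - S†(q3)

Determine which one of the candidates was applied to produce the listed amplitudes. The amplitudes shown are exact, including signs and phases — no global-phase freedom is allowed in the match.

The applied gate was RX(π/2)(q3).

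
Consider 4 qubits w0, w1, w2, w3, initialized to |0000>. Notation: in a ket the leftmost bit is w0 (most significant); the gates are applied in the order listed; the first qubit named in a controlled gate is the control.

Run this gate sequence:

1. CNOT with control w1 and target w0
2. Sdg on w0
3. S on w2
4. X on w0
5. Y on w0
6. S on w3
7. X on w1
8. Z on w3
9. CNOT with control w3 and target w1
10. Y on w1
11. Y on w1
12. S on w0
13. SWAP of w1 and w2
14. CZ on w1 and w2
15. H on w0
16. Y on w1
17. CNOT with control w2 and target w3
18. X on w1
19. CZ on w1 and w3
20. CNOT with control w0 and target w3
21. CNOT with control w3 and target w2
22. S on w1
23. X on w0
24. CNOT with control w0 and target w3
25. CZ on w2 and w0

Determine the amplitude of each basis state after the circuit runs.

The resulting statevector has amplitude sqrt(2)/2 on |0010>, sqrt(2)/2 on |1000>, and 0 on every other basis state.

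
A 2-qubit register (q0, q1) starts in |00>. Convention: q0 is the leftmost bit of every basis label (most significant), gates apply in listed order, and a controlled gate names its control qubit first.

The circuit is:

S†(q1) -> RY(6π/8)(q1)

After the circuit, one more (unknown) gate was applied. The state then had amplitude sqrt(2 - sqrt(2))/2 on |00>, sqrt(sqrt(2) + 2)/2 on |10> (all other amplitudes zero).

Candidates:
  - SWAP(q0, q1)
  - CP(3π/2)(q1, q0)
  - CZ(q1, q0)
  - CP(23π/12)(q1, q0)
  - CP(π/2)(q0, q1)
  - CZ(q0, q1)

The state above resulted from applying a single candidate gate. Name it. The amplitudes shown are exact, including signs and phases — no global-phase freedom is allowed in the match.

The unique candidate consistent with the amplitudes is SWAP(q0, q1).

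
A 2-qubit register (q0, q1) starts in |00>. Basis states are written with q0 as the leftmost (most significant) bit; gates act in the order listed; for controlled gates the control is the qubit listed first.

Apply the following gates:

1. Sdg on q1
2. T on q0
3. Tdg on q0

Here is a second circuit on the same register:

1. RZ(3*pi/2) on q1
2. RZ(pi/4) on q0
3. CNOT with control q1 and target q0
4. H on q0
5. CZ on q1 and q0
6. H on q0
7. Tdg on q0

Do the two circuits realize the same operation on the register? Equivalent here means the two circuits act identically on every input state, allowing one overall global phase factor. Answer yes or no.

Yes: on every input state the two circuits agree up to one overall phase factor.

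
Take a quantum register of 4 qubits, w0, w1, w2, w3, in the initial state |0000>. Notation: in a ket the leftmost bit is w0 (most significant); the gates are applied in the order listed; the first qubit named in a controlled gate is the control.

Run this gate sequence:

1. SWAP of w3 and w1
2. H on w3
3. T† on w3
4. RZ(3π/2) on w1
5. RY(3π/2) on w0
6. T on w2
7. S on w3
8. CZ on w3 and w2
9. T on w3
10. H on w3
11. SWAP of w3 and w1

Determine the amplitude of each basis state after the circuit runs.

The resulting statevector has amplitude sqrt(2)*(1 + I)*exp(I*pi/4)/4 on |0000>, 1/2 on |0100>, sqrt(2)*(-1 - I)*exp(I*pi/4)/4 on |1000>, -1/2 on |1100>, and 0 on every other basis state.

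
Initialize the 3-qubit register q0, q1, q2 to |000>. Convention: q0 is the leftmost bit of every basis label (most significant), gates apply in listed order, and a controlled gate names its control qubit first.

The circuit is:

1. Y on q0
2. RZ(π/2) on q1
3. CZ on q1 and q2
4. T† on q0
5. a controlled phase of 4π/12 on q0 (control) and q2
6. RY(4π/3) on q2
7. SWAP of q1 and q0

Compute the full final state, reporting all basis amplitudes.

After the circuit, the state carries amplitude -1/2 on |010>, sqrt(3)/2 on |011>, and 0 on every other basis state.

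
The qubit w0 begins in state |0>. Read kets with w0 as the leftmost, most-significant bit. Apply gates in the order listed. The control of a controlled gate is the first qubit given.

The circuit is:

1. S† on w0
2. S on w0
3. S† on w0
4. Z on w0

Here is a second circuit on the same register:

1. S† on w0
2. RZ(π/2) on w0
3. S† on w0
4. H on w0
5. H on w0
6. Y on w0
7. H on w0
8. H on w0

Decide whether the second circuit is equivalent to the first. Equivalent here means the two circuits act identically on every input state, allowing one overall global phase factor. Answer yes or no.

No: there is an input state on which the two circuits produce genuinely different outputs (not merely differing by a phase).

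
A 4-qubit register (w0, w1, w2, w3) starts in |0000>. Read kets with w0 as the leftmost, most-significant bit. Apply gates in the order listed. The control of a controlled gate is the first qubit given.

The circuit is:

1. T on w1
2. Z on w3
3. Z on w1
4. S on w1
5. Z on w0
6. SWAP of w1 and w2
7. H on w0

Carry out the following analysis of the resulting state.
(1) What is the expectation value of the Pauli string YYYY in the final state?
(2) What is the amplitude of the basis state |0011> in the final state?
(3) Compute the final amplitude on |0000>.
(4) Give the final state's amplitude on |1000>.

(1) In the final state, YYYY has expectation 0.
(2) The final state's coefficient on |0011> equals 0.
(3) |0000> carries amplitude sqrt(2)/2 in the final state.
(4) |1000> carries amplitude sqrt(2)/2 in the final state.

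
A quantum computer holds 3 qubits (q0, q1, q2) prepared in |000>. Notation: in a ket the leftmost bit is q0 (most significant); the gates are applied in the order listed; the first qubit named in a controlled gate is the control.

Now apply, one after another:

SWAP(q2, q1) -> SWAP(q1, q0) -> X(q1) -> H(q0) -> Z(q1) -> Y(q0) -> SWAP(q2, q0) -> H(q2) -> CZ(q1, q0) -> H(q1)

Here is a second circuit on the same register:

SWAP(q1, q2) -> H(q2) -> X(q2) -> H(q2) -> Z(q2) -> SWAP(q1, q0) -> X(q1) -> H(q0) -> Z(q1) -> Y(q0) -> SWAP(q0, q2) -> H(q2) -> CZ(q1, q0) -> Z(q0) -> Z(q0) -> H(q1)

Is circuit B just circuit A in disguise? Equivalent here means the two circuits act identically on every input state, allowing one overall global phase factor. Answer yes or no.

Yes, they are equivalent — the unitaries differ by at most a global phase.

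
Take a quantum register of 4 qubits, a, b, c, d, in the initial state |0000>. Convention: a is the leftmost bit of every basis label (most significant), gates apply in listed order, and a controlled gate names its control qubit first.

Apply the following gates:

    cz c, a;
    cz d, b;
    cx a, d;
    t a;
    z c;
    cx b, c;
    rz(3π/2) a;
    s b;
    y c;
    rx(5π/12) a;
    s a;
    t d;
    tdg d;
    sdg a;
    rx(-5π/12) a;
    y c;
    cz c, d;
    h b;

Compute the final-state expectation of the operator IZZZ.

The expectation value of IZZZ is 0.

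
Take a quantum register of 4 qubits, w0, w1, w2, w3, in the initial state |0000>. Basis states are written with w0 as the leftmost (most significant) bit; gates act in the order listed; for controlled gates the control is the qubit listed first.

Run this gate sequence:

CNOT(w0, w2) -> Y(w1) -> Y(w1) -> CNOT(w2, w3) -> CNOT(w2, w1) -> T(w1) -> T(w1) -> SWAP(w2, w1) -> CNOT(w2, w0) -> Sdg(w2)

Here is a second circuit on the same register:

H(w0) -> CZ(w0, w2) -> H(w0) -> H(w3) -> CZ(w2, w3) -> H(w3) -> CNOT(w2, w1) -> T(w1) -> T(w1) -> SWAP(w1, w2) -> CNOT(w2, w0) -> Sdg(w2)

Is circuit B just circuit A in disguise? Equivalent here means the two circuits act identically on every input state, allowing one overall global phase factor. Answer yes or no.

No — the two circuits implement different unitaries, even allowing a global phase.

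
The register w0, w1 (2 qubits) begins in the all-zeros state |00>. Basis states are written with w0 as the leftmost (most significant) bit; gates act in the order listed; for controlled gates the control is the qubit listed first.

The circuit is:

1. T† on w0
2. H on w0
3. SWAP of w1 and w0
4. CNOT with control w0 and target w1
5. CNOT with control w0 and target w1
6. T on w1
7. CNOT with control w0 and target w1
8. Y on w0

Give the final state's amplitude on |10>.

|10> carries amplitude sqrt(2)*I/2 in the final state. Key observation: gates 4-5 undo each other exactly, leaving only the rest of the circuit to track.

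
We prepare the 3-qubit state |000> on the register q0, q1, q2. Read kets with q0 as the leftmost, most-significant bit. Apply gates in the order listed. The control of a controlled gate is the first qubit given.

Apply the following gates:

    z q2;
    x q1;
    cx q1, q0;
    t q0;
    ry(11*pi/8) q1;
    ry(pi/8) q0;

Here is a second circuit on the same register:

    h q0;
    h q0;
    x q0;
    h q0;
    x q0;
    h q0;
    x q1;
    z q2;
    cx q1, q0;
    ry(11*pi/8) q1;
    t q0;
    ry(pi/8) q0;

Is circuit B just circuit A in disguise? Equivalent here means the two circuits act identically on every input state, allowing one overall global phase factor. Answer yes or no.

No — the two circuits implement different unitaries, even allowing a global phase.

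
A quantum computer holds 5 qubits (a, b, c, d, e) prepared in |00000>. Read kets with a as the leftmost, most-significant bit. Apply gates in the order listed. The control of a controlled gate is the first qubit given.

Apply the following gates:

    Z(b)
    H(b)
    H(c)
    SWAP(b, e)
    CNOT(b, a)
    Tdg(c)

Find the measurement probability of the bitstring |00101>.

Outcome |00101> occurs with probability 1/4.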